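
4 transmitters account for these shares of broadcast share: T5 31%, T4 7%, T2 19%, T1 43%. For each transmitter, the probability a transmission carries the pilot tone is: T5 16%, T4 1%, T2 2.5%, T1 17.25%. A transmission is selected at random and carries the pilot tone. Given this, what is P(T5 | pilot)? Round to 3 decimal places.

By Bayes' rule, posterior ∝ prior × likelihood:
  T5: 0.31 × 0.16 = 0.0496
  T4: 0.07 × 0.01 = 0.0007
  T2: 0.19 × 0.025 = 0.00475
  T1: 0.43 × 0.1725 = 0.074175
Normalizing constant = 0.129225.
P(T5 | evidence) = 0.0496 / 0.129225 ≈ 0.384.

0.384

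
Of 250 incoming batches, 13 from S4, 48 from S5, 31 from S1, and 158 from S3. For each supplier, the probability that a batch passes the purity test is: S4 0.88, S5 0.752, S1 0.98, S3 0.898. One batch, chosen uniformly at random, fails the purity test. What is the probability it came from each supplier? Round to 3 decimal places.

S4 0.052, S5 0.394, S1 0.021, S3 0.534

Taking complements, P(off-spec | each) = S4 0.12, S5 0.248, S1 0.02, S3 0.102.
Unnormalized posteriors (prior × likelihood):
  S4: 0.052 × 0.12 = 0.00624
  S5: 0.192 × 0.248 = 0.047616
  S1: 0.124 × 0.02 = 0.00248
  S3: 0.632 × 0.102 = 0.064464
Sum = 0.1208.
P(S4 | off-spec) = 0.00624/0.1208 ≈ 0.052
P(S5 | off-spec) = 0.047616/0.1208 ≈ 0.394
P(S1 | off-spec) = 0.00248/0.1208 ≈ 0.021
P(S3 | off-spec) = 0.064464/0.1208 ≈ 0.534
(Check: 0.052+0.394+0.021+0.534 = 1.001.)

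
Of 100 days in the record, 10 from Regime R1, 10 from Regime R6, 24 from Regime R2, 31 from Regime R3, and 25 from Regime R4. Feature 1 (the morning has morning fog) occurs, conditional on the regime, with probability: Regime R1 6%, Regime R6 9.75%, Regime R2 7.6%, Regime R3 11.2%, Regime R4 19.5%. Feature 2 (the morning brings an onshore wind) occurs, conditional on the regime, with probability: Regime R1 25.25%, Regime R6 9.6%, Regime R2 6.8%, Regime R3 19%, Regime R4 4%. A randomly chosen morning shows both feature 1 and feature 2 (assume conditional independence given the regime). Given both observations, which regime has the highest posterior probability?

Prior × likelihood for each hypothesis:
  Regime R1: 0.1 × 0.06 × 0.2525 = 0.001515
  Regime R6: 0.1 × 0.0975 × 0.096 = 0.000936
  Regime R2: 0.24 × 0.076 × 0.068 = 0.00124032
  Regime R3: 0.31 × 0.112 × 0.19 = 0.0065968
  Regime R4: 0.25 × 0.195 × 0.04 = 0.00195
Total = 0.01223812.
Largest term belongs to Regime R3, so Regime R3 is most probable.

Regime R3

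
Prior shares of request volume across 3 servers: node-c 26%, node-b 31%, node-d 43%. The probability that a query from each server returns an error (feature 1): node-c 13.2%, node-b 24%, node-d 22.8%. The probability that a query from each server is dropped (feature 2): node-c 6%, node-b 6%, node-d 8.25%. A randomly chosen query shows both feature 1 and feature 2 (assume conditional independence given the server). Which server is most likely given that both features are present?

Compute prior × likelihood for every hypothesis:
  node-c: 0.26 × 0.132 × 0.06 = 0.0020592
  node-b: 0.31 × 0.24 × 0.06 = 0.004464
  node-d: 0.43 × 0.228 × 0.0825 = 0.0080883
Sum = 0.0146115.
Largest term belongs to node-d, so node-d is most probable.

node-d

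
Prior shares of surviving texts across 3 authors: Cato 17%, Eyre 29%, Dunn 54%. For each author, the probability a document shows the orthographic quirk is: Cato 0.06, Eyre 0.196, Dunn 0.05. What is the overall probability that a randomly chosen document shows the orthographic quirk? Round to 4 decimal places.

0.0940

Compute prior × likelihood for every hypothesis:
  Cato: 0.17 × 0.06 = 0.0102
  Eyre: 0.29 × 0.196 = 0.05684
  Dunn: 0.54 × 0.05 = 0.027
P(quirk) = 0.0102 + 0.05684 + 0.027 = 0.09404 → 0.0940.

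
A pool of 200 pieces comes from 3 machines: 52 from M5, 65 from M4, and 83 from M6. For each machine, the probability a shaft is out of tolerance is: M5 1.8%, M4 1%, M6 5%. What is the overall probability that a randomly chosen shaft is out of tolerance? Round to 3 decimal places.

0.029

Compute prior × likelihood for every hypothesis:
  M5: 0.26 × 0.018 = 0.00468
  M4: 0.325 × 0.01 = 0.00325
  M6: 0.415 × 0.05 = 0.02075
P(oversize) = 0.00468 + 0.00325 + 0.02075 = 0.02868 → 0.029.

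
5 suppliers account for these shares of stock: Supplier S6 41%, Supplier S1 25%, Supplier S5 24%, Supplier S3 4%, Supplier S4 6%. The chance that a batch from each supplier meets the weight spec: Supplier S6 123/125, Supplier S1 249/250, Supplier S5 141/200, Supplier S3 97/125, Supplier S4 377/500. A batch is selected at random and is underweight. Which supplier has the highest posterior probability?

Taking complements, P(underweight | each) = Supplier S6 0.016, Supplier S1 0.004, Supplier S5 0.295, Supplier S3 0.224, Supplier S4 0.246.
Unnormalized posteriors (prior × likelihood):
  Supplier S6: 0.41 × 0.016 = 0.00656
  Supplier S1: 0.25 × 0.004 = 0.001
  Supplier S5: 0.24 × 0.295 = 0.0708
  Supplier S3: 0.04 × 0.224 = 0.00896
  Supplier S4: 0.06 × 0.246 = 0.01476
Total = 0.10208.
Largest term belongs to Supplier S5, so Supplier S5 is most probable.

Supplier S5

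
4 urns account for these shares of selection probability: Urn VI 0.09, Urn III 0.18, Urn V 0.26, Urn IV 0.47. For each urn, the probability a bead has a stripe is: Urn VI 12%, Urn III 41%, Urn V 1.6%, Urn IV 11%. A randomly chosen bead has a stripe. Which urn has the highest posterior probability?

Urn III

Unnormalized posteriors (prior × likelihood):
  Urn VI: 0.09 × 0.12 = 0.0108
  Urn III: 0.18 × 0.41 = 0.0738
  Urn V: 0.26 × 0.016 = 0.00416
  Urn IV: 0.47 × 0.11 = 0.0517
Sum = 0.14046.
Largest term belongs to Urn III, so Urn III is most probable.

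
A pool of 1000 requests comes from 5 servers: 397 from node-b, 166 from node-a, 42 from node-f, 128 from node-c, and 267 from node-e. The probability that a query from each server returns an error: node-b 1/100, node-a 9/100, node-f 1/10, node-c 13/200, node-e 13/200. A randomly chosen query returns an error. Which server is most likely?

node-e

By Bayes' rule, posterior ∝ prior × likelihood:
  node-b: 0.397 × 0.01 = 0.00397
  node-a: 0.166 × 0.09 = 0.01494
  node-f: 0.042 × 0.1 = 0.0042
  node-c: 0.128 × 0.065 = 0.00832
  node-e: 0.267 × 0.065 = 0.017355
Sum = 0.048785.
Largest term belongs to node-e, so node-e is most probable.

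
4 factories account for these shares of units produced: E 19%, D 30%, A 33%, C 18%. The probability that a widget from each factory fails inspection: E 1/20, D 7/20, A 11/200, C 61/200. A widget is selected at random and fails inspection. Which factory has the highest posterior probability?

Prior × likelihood for each hypothesis:
  E: 0.19 × 0.05 = 0.0095
  D: 0.3 × 0.35 = 0.105
  A: 0.33 × 0.055 = 0.01815
  C: 0.18 × 0.305 = 0.0549
Total = 0.18755.
Largest term belongs to D, so D is most probable.

D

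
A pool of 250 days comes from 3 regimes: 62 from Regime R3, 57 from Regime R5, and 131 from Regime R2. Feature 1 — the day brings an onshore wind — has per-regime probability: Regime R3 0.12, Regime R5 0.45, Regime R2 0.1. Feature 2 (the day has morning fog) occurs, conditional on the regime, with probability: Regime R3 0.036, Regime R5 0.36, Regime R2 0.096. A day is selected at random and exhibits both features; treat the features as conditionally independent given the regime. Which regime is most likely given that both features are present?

Regime R5

Prior × likelihood for each hypothesis:
  Regime R3: 0.248 × 0.12 × 0.036 = 0.00107136
  Regime R5: 0.228 × 0.45 × 0.36 = 0.036936
  Regime R2: 0.524 × 0.1 × 0.096 = 0.0050304
Total = 0.04303776.
Largest term belongs to Regime R5, so Regime R5 is most probable.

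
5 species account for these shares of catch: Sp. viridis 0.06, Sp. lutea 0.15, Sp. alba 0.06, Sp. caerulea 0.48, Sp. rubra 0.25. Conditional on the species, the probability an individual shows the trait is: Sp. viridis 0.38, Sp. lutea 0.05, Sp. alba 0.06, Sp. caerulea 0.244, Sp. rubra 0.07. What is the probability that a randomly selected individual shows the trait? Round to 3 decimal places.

0.169

By Bayes' rule, posterior ∝ prior × likelihood:
  Sp. viridis: 0.06 × 0.38 = 0.0228
  Sp. lutea: 0.15 × 0.05 = 0.0075
  Sp. alba: 0.06 × 0.06 = 0.0036
  Sp. caerulea: 0.48 × 0.244 = 0.11712
  Sp. rubra: 0.25 × 0.07 = 0.0175
P(trait) = 0.0228 + 0.0075 + 0.0036 + 0.11712 + 0.0175 = 0.16852 → 0.169.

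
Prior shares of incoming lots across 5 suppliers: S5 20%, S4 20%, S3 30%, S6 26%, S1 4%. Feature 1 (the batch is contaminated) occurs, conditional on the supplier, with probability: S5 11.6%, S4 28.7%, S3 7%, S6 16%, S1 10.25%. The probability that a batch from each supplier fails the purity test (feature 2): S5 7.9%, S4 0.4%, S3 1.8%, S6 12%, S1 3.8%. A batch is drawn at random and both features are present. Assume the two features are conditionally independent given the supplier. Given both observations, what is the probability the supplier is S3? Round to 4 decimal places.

0.0498

Prior × likelihood for each hypothesis:
  S5: 0.2 × 0.116 × 0.079 = 0.0018328
  S4: 0.2 × 0.287 × 0.004 = 0.0002296
  S3: 0.3 × 0.07 × 0.018 = 0.000378
  S6: 0.26 × 0.16 × 0.12 = 0.004992
  S1: 0.04 × 0.1025 × 0.038 = 0.0001558
Total = 0.0075882.
P(S3 | evidence) = 0.000378 / 0.0075882 ≈ 0.0498.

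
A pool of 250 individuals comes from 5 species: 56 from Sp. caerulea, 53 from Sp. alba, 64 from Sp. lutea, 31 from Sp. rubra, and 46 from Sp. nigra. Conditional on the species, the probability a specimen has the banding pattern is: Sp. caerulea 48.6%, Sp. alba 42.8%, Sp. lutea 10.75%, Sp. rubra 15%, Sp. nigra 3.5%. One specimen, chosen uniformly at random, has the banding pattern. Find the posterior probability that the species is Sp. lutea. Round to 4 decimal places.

0.1091

Prior × likelihood for each hypothesis:
  Sp. caerulea: 0.224 × 0.486 = 0.108864
  Sp. alba: 0.212 × 0.428 = 0.090736
  Sp. lutea: 0.256 × 0.1075 = 0.02752
  Sp. rubra: 0.124 × 0.15 = 0.0186
  Sp. nigra: 0.184 × 0.035 = 0.00644
Total = 0.25216.
P(Sp. lutea | evidence) = 0.02752 / 0.25216 ≈ 0.1091.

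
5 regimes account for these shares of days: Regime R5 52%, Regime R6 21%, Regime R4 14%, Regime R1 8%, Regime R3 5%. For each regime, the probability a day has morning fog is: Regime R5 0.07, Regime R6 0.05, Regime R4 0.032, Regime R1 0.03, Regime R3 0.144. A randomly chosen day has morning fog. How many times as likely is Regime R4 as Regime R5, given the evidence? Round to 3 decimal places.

0.123

Unnormalized posteriors (prior × likelihood):
  Regime R5: 0.52 × 0.07 = 0.0364
  Regime R6: 0.21 × 0.05 = 0.0105
  Regime R4: 0.14 × 0.032 = 0.00448
  Regime R1: 0.08 × 0.03 = 0.0024
  Regime R3: 0.05 × 0.144 = 0.0072
Total = 0.06098.
The ratio is 0.00448 / 0.0364 (the normalizer cancels) = 0.123.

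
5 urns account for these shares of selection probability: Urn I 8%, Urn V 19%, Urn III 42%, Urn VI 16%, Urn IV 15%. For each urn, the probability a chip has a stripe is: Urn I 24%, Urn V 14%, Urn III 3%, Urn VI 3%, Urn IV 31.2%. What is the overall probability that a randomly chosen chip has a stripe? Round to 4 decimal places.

0.1100

Compute prior × likelihood for every hypothesis:
  Urn I: 0.08 × 0.24 = 0.0192
  Urn V: 0.19 × 0.14 = 0.0266
  Urn III: 0.42 × 0.03 = 0.0126
  Urn VI: 0.16 × 0.03 = 0.0048
  Urn IV: 0.15 × 0.312 = 0.0468
P(striped) = 0.0192 + 0.0266 + 0.0126 + 0.0048 + 0.0468 = 0.11 → 0.1100.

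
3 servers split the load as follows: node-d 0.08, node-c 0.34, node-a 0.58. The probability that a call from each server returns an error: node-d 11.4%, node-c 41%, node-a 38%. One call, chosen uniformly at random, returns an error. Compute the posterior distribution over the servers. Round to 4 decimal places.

node-d 0.0247, node-c 0.3779, node-a 0.5974

Compute prior × likelihood for every hypothesis:
  node-d: 0.08 × 0.114 = 0.00912
  node-c: 0.34 × 0.41 = 0.1394
  node-a: 0.58 × 0.38 = 0.2204
Normalizing constant = 0.36892.
P(node-d | error) = 0.00912/0.36892 ≈ 0.0247
P(node-c | error) = 0.1394/0.36892 ≈ 0.3779
P(node-a | error) = 0.2204/0.36892 ≈ 0.5974
(Check: 0.0247+0.3779+0.5974 = 1.0000.)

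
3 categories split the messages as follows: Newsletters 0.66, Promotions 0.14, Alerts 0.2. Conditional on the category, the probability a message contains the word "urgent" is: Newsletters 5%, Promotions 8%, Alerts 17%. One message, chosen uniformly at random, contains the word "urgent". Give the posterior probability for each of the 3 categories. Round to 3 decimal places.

Newsletters 0.422, Promotions 0.143, Alerts 0.435

Compute prior × likelihood for every hypothesis:
  Newsletters: 0.66 × 0.05 = 0.033
  Promotions: 0.14 × 0.08 = 0.0112
  Alerts: 0.2 × 0.17 = 0.034
Total = 0.0782.
P(Newsletters | urgent-flag) = 0.033/0.0782 ≈ 0.422
P(Promotions | urgent-flag) = 0.0112/0.0782 ≈ 0.143
P(Alerts | urgent-flag) = 0.034/0.0782 ≈ 0.435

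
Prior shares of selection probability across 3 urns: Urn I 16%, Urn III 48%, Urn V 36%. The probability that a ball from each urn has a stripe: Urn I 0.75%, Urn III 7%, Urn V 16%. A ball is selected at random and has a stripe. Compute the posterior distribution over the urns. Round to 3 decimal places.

Unnormalized posteriors (prior × likelihood):
  Urn I: 0.16 × 0.0075 = 0.0012
  Urn III: 0.48 × 0.07 = 0.0336
  Urn V: 0.36 × 0.16 = 0.0576
Normalizing constant = 0.0924.
P(Urn I | striped) = 0.0012/0.0924 ≈ 0.013
P(Urn III | striped) = 0.0336/0.0924 ≈ 0.364
P(Urn V | striped) = 0.0576/0.0924 ≈ 0.623
(Check: 0.013+0.364+0.623 = 1.000.)

Urn I 0.013, Urn III 0.364, Urn V 0.623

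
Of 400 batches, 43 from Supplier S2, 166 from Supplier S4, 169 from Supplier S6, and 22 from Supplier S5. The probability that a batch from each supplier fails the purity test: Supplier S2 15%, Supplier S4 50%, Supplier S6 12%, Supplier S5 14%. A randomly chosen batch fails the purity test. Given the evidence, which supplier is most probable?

Compute prior × likelihood for every hypothesis:
  Supplier S2: 0.1075 × 0.15 = 0.016125
  Supplier S4: 0.415 × 0.5 = 0.2075
  Supplier S6: 0.4225 × 0.12 = 0.0507
  Supplier S5: 0.055 × 0.14 = 0.0077
Total = 0.282025.
Largest term belongs to Supplier S4, so Supplier S4 is most probable.

Supplier S4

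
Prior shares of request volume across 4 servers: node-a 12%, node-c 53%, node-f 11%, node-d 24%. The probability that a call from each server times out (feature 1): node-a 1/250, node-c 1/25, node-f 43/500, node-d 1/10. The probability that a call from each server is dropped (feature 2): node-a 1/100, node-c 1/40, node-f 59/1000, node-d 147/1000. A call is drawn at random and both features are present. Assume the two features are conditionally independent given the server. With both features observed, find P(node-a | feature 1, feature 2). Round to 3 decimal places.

Compute prior × likelihood for every hypothesis:
  node-a: 0.12 × 0.004 × 0.01 = 0.0000048
  node-c: 0.53 × 0.04 × 0.025 = 0.00053
  node-f: 0.11 × 0.086 × 0.059 = 0.00055814
  node-d: 0.24 × 0.1 × 0.147 = 0.003528
Total = 0.00462094.
P(node-a | evidence) = 0.0000048 / 0.00462094 ≈ 0.001.

0.001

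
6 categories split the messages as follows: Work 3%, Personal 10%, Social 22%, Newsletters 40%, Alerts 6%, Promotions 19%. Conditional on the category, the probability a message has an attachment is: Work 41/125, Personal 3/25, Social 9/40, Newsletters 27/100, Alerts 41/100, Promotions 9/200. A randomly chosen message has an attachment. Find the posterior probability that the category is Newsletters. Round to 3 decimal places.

By Bayes' rule, posterior ∝ prior × likelihood:
  Work: 0.03 × 0.328 = 0.00984
  Personal: 0.1 × 0.12 = 0.012
  Social: 0.22 × 0.225 = 0.0495
  Newsletters: 0.4 × 0.27 = 0.108
  Alerts: 0.06 × 0.41 = 0.0246
  Promotions: 0.19 × 0.045 = 0.00855
Normalizing constant = 0.21249.
P(Newsletters | evidence) = 0.108 / 0.21249 ≈ 0.508.

0.508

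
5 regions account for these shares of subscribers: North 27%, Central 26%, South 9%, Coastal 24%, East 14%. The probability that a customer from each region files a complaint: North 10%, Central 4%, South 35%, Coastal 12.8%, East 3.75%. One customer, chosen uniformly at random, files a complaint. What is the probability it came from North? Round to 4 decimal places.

0.2575

By Bayes' rule, posterior ∝ prior × likelihood:
  North: 0.27 × 0.1 = 0.027
  Central: 0.26 × 0.04 = 0.0104
  South: 0.09 × 0.35 = 0.0315
  Coastal: 0.24 × 0.128 = 0.03072
  East: 0.14 × 0.0375 = 0.00525
Total = 0.10487.
P(North | evidence) = 0.027 / 0.10487 ≈ 0.2575.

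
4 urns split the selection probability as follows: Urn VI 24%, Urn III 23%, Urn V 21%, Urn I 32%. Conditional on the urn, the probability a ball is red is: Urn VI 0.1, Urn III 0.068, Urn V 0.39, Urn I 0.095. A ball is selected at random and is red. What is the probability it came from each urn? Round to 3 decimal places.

By Bayes' rule, posterior ∝ prior × likelihood:
  Urn VI: 0.24 × 0.1 = 0.024
  Urn III: 0.23 × 0.068 = 0.01564
  Urn V: 0.21 × 0.39 = 0.0819
  Urn I: 0.32 × 0.095 = 0.0304
Sum = 0.15194.
P(Urn VI | red) = 0.024/0.15194 ≈ 0.158
P(Urn III | red) = 0.01564/0.15194 ≈ 0.103
P(Urn V | red) = 0.0819/0.15194 ≈ 0.539
P(Urn I | red) = 0.0304/0.15194 ≈ 0.200
(Check: 0.158+0.103+0.539+0.200 = 1.000.)

Urn VI 0.158, Urn III 0.103, Urn V 0.539, Urn I 0.200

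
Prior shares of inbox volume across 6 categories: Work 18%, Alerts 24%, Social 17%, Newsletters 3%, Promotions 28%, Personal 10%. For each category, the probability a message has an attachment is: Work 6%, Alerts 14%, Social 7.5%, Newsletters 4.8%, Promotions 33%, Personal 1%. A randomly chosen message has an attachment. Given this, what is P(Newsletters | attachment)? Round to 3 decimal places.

Prior × likelihood for each hypothesis:
  Work: 0.18 × 0.06 = 0.0108
  Alerts: 0.24 × 0.14 = 0.0336
  Social: 0.17 × 0.075 = 0.01275
  Newsletters: 0.03 × 0.048 = 0.00144
  Promotions: 0.28 × 0.33 = 0.0924
  Personal: 0.1 × 0.01 = 0.001
Sum = 0.15199.
P(Newsletters | evidence) = 0.00144 / 0.15199 ≈ 0.009.

0.009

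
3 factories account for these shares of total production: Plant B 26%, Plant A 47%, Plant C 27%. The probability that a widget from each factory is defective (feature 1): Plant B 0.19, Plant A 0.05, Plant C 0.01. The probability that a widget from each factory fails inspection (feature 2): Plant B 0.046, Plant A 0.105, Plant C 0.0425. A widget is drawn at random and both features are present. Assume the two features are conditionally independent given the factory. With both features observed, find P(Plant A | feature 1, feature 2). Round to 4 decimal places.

Compute prior × likelihood for every hypothesis:
  Plant B: 0.26 × 0.19 × 0.046 = 0.0022724
  Plant A: 0.47 × 0.05 × 0.105 = 0.0024675
  Plant C: 0.27 × 0.01 × 0.0425 = 0.00011475
Total = 0.00485465.
P(Plant A | evidence) = 0.0024675 / 0.00485465 ≈ 0.5083.

0.5083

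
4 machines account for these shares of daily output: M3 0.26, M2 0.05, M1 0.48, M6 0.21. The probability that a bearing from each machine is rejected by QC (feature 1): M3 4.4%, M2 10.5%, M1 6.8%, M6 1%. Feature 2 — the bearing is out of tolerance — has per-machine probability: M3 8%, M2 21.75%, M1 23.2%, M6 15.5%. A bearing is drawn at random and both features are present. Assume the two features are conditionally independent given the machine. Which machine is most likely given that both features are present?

M1

Compute prior × likelihood for every hypothesis:
  M3: 0.26 × 0.044 × 0.08 = 0.0009152
  M2: 0.05 × 0.105 × 0.2175 = 0.001141875
  M1: 0.48 × 0.068 × 0.232 = 0.00757248
  M6: 0.21 × 0.01 × 0.155 = 0.0003255
Sum = 0.009955055.
Largest term belongs to M1, so M1 is most probable.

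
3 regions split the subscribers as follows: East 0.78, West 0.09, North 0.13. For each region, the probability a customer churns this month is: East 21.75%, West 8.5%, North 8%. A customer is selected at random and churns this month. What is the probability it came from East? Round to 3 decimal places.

Unnormalized posteriors (prior × likelihood):
  East: 0.78 × 0.2175 = 0.16965
  West: 0.09 × 0.085 = 0.00765
  North: 0.13 × 0.08 = 0.0104
Total = 0.1877.
P(East | evidence) = 0.16965 / 0.1877 ≈ 0.904.

0.904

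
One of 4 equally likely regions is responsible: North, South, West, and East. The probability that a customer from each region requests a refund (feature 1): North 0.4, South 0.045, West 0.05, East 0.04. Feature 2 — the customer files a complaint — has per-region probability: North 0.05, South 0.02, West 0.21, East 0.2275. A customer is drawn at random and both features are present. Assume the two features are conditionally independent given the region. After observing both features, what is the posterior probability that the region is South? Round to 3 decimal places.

0.022

Since the prior is uniform, the posterior is proportional to the likelihood:
  North: 0.4 × 0.05 = 0.02
  South: 0.045 × 0.02 = 0.0009
  West: 0.05 × 0.21 = 0.0105
  East: 0.04 × 0.2275 = 0.0091
Normalizing constant = 0.0405.
P(South | evidence) = 0.0009 / 0.0405 ≈ 0.022.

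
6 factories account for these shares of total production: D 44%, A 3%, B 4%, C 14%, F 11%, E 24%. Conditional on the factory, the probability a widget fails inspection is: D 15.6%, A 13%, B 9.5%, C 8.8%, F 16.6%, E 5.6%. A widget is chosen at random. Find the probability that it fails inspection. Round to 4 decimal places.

Prior × likelihood for each hypothesis:
  D: 0.44 × 0.156 = 0.06864
  A: 0.03 × 0.13 = 0.0039
  B: 0.04 × 0.095 = 0.0038
  C: 0.14 × 0.088 = 0.01232
  F: 0.11 × 0.166 = 0.01826
  E: 0.24 × 0.056 = 0.01344
P(nonconforming) = 0.06864 + 0.0039 + 0.0038 + 0.01232 + 0.01826 + 0.01344 = 0.12036 → 0.1204.

0.1204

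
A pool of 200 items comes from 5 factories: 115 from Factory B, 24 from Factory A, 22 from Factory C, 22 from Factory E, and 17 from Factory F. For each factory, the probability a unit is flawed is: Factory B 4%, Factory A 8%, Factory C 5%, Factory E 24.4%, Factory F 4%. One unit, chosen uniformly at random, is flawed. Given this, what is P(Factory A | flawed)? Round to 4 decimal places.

0.1405

Unnormalized posteriors (prior × likelihood):
  Factory B: 0.575 × 0.04 = 0.023
  Factory A: 0.12 × 0.08 = 0.0096
  Factory C: 0.11 × 0.05 = 0.0055
  Factory E: 0.11 × 0.244 = 0.02684
  Factory F: 0.085 × 0.04 = 0.0034
Sum = 0.06834.
P(Factory A | evidence) = 0.0096 / 0.06834 ≈ 0.1405.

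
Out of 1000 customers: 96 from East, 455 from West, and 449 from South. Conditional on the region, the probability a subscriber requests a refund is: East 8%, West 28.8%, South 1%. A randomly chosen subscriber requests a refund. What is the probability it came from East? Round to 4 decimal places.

0.0536

Prior × likelihood for each hypothesis:
  East: 0.096 × 0.08 = 0.00768
  West: 0.455 × 0.288 = 0.13104
  South: 0.449 × 0.01 = 0.00449
Total = 0.14321.
P(East | evidence) = 0.00768 / 0.14321 ≈ 0.0536.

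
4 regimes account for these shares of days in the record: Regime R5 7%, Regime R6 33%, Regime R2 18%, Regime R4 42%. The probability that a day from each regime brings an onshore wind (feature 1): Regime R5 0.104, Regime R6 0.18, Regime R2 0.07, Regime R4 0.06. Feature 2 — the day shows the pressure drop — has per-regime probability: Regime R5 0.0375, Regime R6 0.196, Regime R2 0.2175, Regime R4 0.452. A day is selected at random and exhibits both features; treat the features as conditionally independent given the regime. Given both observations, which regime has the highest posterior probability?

Compute prior × likelihood for every hypothesis:
  Regime R5: 0.07 × 0.104 × 0.0375 = 0.000273
  Regime R6: 0.33 × 0.18 × 0.196 = 0.0116424
  Regime R2: 0.18 × 0.07 × 0.2175 = 0.0027405
  Regime R4: 0.42 × 0.06 × 0.452 = 0.0113904
Total = 0.0260463.
Largest term belongs to Regime R6, so Regime R6 is most probable.

Regime R6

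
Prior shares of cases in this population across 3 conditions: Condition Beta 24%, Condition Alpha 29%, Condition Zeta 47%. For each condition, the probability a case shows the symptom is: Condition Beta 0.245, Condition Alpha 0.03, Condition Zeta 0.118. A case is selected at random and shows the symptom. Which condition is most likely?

Compute prior × likelihood for every hypothesis:
  Condition Beta: 0.24 × 0.245 = 0.0588
  Condition Alpha: 0.29 × 0.03 = 0.0087
  Condition Zeta: 0.47 × 0.118 = 0.05546
Normalizing constant = 0.12296.
Largest term belongs to Condition Beta, so Condition Beta is most probable.

Condition Beta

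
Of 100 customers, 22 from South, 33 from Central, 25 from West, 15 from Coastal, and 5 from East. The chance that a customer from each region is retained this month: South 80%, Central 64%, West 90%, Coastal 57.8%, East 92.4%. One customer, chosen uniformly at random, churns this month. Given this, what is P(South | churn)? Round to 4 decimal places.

Taking complements, P(churn | each) = South 0.2, Central 0.36, West 0.1, Coastal 0.422, East 0.076.
By Bayes' rule, posterior ∝ prior × likelihood:
  South: 0.22 × 0.2 = 0.044
  Central: 0.33 × 0.36 = 0.1188
  West: 0.25 × 0.1 = 0.025
  Coastal: 0.15 × 0.422 = 0.0633
  East: 0.05 × 0.076 = 0.0038
Total = 0.2549.
P(South | evidence) = 0.044 / 0.2549 ≈ 0.1726.

0.1726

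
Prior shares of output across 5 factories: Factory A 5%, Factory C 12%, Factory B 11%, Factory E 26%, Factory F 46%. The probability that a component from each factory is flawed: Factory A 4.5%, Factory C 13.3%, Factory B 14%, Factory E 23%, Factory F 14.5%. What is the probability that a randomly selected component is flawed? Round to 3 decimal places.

0.160

By Bayes' rule, posterior ∝ prior × likelihood:
  Factory A: 0.05 × 0.045 = 0.00225
  Factory C: 0.12 × 0.133 = 0.01596
  Factory B: 0.11 × 0.14 = 0.0154
  Factory E: 0.26 × 0.23 = 0.0598
  Factory F: 0.46 × 0.145 = 0.0667
P(flawed) = 0.00225 + 0.01596 + 0.0154 + 0.0598 + 0.0667 = 0.16011 → 0.160.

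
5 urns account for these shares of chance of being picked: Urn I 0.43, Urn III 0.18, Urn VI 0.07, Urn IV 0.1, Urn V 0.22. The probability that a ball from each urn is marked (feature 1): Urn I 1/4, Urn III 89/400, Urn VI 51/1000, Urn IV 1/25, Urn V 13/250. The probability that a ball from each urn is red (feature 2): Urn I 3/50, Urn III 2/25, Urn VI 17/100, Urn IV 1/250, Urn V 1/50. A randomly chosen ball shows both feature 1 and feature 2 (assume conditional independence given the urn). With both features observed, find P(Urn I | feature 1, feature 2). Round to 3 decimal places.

0.614

Compute prior × likelihood for every hypothesis:
  Urn I: 0.43 × 0.25 × 0.06 = 0.00645
  Urn III: 0.18 × 0.2225 × 0.08 = 0.003204
  Urn VI: 0.07 × 0.051 × 0.17 = 0.0006069
  Urn IV: 0.1 × 0.04 × 0.004 = 0.000016
  Urn V: 0.22 × 0.052 × 0.02 = 0.0002288
Normalizing constant = 0.0105057.
P(Urn I | evidence) = 0.00645 / 0.0105057 ≈ 0.614.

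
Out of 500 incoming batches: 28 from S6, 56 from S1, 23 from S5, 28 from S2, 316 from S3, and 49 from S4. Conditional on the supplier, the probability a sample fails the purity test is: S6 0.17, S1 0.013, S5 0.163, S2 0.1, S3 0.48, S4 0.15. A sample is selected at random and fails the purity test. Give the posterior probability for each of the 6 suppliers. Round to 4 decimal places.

Unnormalized posteriors (prior × likelihood):
  S6: 0.056 × 0.17 = 0.00952
  S1: 0.112 × 0.013 = 0.001456
  S5: 0.046 × 0.163 = 0.007498
  S2: 0.056 × 0.1 = 0.0056
  S3: 0.632 × 0.48 = 0.30336
  S4: 0.098 × 0.15 = 0.0147
Normalizing constant = 0.342134.
P(S6 | off-spec) = 0.00952/0.342134 ≈ 0.0278
P(S1 | off-spec) = 0.001456/0.342134 ≈ 0.0043
P(S5 | off-spec) = 0.007498/0.342134 ≈ 0.0219
P(S2 | off-spec) = 0.0056/0.342134 ≈ 0.0164
P(S3 | off-spec) = 0.30336/0.342134 ≈ 0.8867
P(S4 | off-spec) = 0.0147/0.342134 ≈ 0.0430

S6 0.0278, S1 0.0043, S5 0.0219, S2 0.0164, S3 0.8867, S4 0.0430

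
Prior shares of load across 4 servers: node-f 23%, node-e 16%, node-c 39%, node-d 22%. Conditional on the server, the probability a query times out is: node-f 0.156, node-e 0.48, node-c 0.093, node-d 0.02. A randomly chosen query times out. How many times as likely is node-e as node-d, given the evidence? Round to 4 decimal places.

17.4545

Prior × likelihood for each hypothesis:
  node-f: 0.23 × 0.156 = 0.03588
  node-e: 0.16 × 0.48 = 0.0768
  node-c: 0.39 × 0.093 = 0.03627
  node-d: 0.22 × 0.02 = 0.0044
Normalizing constant = 0.15335.
The ratio is 0.0768 / 0.0044 (the normalizer cancels) = 17.4545.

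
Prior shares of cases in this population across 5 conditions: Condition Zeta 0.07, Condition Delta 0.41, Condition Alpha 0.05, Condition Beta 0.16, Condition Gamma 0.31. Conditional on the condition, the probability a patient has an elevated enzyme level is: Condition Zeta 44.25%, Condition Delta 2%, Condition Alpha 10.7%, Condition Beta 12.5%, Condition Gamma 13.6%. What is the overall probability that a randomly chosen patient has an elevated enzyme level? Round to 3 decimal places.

Unnormalized posteriors (prior × likelihood):
  Condition Zeta: 0.07 × 0.4425 = 0.030975
  Condition Delta: 0.41 × 0.02 = 0.0082
  Condition Alpha: 0.05 × 0.107 = 0.00535
  Condition Beta: 0.16 × 0.125 = 0.02
  Condition Gamma: 0.31 × 0.136 = 0.04216
P(elevated) = 0.030975 + 0.0082 + 0.00535 + 0.02 + 0.04216 = 0.106685 → 0.107.

0.107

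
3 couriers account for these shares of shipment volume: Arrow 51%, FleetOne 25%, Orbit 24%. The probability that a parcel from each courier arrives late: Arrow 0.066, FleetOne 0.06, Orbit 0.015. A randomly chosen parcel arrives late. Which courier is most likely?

Arrow

Compute prior × likelihood for every hypothesis:
  Arrow: 0.51 × 0.066 = 0.03366
  FleetOne: 0.25 × 0.06 = 0.015
  Orbit: 0.24 × 0.015 = 0.0036
Normalizing constant = 0.05226.
Largest term belongs to Arrow, so Arrow is most probable.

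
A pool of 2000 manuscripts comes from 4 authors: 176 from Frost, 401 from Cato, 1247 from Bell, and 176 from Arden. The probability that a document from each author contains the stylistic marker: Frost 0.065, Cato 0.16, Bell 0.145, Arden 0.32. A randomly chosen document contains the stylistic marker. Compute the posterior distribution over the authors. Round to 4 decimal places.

Frost 0.0366, Cato 0.2052, Bell 0.5782, Arden 0.1801

Unnormalized posteriors (prior × likelihood):
  Frost: 0.088 × 0.065 = 0.00572
  Cato: 0.2005 × 0.16 = 0.03208
  Bell: 0.6235 × 0.145 = 0.0904075
  Arden: 0.088 × 0.32 = 0.02816
Sum = 0.1563675.
P(Frost | marker) = 0.00572/0.1563675 ≈ 0.0366
P(Cato | marker) = 0.03208/0.1563675 ≈ 0.2052
P(Bell | marker) = 0.0904075/0.1563675 ≈ 0.5782
P(Arden | marker) = 0.02816/0.1563675 ≈ 0.1801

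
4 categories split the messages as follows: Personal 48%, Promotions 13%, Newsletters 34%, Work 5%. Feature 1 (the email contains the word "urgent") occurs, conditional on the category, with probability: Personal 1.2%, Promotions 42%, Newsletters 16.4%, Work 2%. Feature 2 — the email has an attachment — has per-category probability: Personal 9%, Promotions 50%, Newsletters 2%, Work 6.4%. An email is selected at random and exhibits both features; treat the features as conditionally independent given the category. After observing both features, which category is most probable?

Promotions

Prior × likelihood for each hypothesis:
  Personal: 0.48 × 0.012 × 0.09 = 0.0005184
  Promotions: 0.13 × 0.42 × 0.5 = 0.0273
  Newsletters: 0.34 × 0.164 × 0.02 = 0.0011152
  Work: 0.05 × 0.02 × 0.064 = 0.000064
Total = 0.0289976.
Largest term belongs to Promotions, so Promotions is most probable.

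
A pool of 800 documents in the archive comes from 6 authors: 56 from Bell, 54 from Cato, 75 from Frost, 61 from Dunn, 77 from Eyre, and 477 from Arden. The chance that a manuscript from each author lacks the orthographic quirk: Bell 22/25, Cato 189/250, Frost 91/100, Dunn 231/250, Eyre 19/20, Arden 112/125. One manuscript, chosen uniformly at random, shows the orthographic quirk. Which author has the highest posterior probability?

Taking complements, P(quirk | each) = Bell 0.12, Cato 0.244, Frost 0.09, Dunn 0.076, Eyre 0.05, Arden 0.104.
Prior × likelihood for each hypothesis:
  Bell: 0.07 × 0.12 = 0.0084
  Cato: 0.0675 × 0.244 = 0.01647
  Frost: 0.09375 × 0.09 = 0.0084375
  Dunn: 0.07625 × 0.076 = 0.005795
  Eyre: 0.09625 × 0.05 = 0.0048125
  Arden: 0.59625 × 0.104 = 0.06201
Total = 0.105925.
Largest term belongs to Arden, so Arden is most probable.

Arden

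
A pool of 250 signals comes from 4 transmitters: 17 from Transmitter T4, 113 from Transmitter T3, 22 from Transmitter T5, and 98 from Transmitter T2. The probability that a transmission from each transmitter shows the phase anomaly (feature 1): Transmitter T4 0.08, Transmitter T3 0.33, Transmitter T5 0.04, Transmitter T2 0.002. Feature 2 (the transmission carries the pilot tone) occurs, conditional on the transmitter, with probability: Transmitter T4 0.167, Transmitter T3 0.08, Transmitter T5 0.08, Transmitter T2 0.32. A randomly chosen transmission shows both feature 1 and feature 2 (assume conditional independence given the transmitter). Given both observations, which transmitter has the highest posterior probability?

Transmitter T3

By Bayes' rule, posterior ∝ prior × likelihood:
  Transmitter T4: 0.068 × 0.08 × 0.167 = 0.00090848
  Transmitter T3: 0.452 × 0.33 × 0.08 = 0.0119328
  Transmitter T5: 0.088 × 0.04 × 0.08 = 0.0002816
  Transmitter T2: 0.392 × 0.002 × 0.32 = 0.00025088
Total = 0.01337376.
Largest term belongs to Transmitter T3, so Transmitter T3 is most probable.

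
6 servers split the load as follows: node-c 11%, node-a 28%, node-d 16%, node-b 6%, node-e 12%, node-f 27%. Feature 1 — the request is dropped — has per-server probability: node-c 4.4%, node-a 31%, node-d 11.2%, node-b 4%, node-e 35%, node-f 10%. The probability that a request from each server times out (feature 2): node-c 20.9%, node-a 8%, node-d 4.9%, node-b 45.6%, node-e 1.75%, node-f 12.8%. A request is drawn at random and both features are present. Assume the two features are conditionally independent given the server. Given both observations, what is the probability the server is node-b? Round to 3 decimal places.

Prior × likelihood for each hypothesis:
  node-c: 0.11 × 0.044 × 0.209 = 0.00101156
  node-a: 0.28 × 0.31 × 0.08 = 0.006944
  node-d: 0.16 × 0.112 × 0.049 = 0.00087808
  node-b: 0.06 × 0.04 × 0.456 = 0.0010944
  node-e: 0.12 × 0.35 × 0.0175 = 0.000735
  node-f: 0.27 × 0.1 × 0.128 = 0.003456
Sum = 0.01411904.
P(node-b | evidence) = 0.0010944 / 0.01411904 ≈ 0.078.

0.078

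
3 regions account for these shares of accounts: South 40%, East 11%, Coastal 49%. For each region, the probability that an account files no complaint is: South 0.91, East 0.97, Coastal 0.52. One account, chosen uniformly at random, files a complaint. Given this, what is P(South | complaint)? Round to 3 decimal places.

Taking complements, P(complaint | each) = South 0.09, East 0.03, Coastal 0.48.
Compute prior × likelihood for every hypothesis:
  South: 0.4 × 0.09 = 0.036
  East: 0.11 × 0.03 = 0.0033
  Coastal: 0.49 × 0.48 = 0.2352
Sum = 0.2745.
P(South | evidence) = 0.036 / 0.2745 ≈ 0.131.

0.131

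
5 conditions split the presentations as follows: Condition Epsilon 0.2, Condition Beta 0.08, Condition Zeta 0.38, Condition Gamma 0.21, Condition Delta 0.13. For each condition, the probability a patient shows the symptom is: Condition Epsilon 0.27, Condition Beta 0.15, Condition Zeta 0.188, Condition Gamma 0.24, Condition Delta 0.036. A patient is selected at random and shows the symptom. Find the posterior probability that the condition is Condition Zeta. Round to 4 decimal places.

0.3711

Unnormalized posteriors (prior × likelihood):
  Condition Epsilon: 0.2 × 0.27 = 0.054
  Condition Beta: 0.08 × 0.15 = 0.012
  Condition Zeta: 0.38 × 0.188 = 0.07144
  Condition Gamma: 0.21 × 0.24 = 0.0504
  Condition Delta: 0.13 × 0.036 = 0.00468
Total = 0.19252.
P(Condition Zeta | evidence) = 0.07144 / 0.19252 ≈ 0.3711.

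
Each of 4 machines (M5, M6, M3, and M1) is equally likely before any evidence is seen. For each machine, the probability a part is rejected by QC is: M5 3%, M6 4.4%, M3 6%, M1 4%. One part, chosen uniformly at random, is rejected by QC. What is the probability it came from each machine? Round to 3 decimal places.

M5 0.172, M6 0.253, M3 0.345, M1 0.230

Since the prior is uniform, the posterior is proportional to the likelihood:
  M5: 0.03
  M6: 0.044
  M3: 0.06
  M1: 0.04
Total = 0.174.
P(M5 | rejected) = 0.03/0.174 ≈ 0.172
P(M6 | rejected) = 0.044/0.174 ≈ 0.253
P(M3 | rejected) = 0.06/0.174 ≈ 0.345
P(M1 | rejected) = 0.04/0.174 ≈ 0.230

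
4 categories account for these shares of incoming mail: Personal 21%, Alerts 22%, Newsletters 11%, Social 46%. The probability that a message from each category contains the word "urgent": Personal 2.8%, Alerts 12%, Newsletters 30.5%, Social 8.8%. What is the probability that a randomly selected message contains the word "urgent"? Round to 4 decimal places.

Compute prior × likelihood for every hypothesis:
  Personal: 0.21 × 0.028 = 0.00588
  Alerts: 0.22 × 0.12 = 0.0264
  Newsletters: 0.11 × 0.305 = 0.03355
  Social: 0.46 × 0.088 = 0.04048
P(urgent-flag) = 0.00588 + 0.0264 + 0.03355 + 0.04048 = 0.10631 → 0.1063.

0.1063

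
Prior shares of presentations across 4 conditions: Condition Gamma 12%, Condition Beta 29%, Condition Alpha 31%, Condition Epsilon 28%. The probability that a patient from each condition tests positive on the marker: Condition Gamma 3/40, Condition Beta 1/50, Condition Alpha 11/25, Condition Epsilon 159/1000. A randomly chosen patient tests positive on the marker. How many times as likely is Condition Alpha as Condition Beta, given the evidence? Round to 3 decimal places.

23.517

By Bayes' rule, posterior ∝ prior × likelihood:
  Condition Gamma: 0.12 × 0.075 = 0.009
  Condition Beta: 0.29 × 0.02 = 0.0058
  Condition Alpha: 0.31 × 0.44 = 0.1364
  Condition Epsilon: 0.28 × 0.159 = 0.04452
Total = 0.19572.
The ratio is 0.1364 / 0.0058 (the normalizer cancels) = 23.517.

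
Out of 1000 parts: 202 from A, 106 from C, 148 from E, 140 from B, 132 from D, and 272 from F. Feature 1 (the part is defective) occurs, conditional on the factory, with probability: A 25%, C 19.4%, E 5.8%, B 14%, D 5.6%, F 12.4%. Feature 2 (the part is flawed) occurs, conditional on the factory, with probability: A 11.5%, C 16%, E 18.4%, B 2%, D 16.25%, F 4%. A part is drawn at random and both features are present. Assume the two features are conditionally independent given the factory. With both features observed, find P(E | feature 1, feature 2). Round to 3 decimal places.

Prior × likelihood for each hypothesis:
  A: 0.202 × 0.25 × 0.115 = 0.0058075
  C: 0.106 × 0.194 × 0.16 = 0.00329024
  E: 0.148 × 0.058 × 0.184 = 0.001579456
  B: 0.14 × 0.14 × 0.02 = 0.000392
  D: 0.132 × 0.056 × 0.1625 = 0.0012012
  F: 0.272 × 0.124 × 0.04 = 0.00134912
Total = 0.013619516.
P(E | evidence) = 0.001579456 / 0.013619516 ≈ 0.116.

0.116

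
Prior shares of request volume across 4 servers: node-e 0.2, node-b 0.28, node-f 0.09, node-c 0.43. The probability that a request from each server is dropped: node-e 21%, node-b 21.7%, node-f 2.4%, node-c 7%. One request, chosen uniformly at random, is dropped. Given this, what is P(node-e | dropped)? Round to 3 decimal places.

0.311

Unnormalized posteriors (prior × likelihood):
  node-e: 0.2 × 0.21 = 0.042
  node-b: 0.28 × 0.217 = 0.06076
  node-f: 0.09 × 0.024 = 0.00216
  node-c: 0.43 × 0.07 = 0.0301
Normalizing constant = 0.13502.
P(node-e | evidence) = 0.042 / 0.13502 ≈ 0.311.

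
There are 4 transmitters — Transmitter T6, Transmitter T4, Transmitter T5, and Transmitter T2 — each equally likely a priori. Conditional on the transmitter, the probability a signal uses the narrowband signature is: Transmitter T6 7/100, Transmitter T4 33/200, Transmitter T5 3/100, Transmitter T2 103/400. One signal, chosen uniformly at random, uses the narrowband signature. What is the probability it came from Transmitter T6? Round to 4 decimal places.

With a uniform prior (1/4 each), posterior ∝ likelihood:
  Transmitter T6: 0.07
  Transmitter T4: 0.165
  Transmitter T5: 0.03
  Transmitter T2: 0.2575
Sum = 0.5225.
P(Transmitter T6 | evidence) = 0.07 / 0.5225 ≈ 0.1340.

0.1340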